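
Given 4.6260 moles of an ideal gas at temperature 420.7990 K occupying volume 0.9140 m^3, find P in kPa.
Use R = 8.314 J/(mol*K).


P = nRT/V = 4.6260 * 8.314 * 420.7990 / 0.9140
= 16184.1669 / 0.9140 = 17706.9659 Pa = 17.7070 kPa

17.7070 kPa


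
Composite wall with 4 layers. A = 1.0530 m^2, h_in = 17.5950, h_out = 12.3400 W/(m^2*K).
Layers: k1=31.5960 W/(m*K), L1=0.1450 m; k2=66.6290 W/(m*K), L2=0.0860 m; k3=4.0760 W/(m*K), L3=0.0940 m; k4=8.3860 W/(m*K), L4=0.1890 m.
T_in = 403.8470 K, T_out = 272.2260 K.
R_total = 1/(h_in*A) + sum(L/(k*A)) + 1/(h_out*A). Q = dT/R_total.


R_conv_in = 1/(17.5950*1.0530) = 0.0540
R_1 = 0.1450/(31.5960*1.0530) = 0.0044
R_2 = 0.0860/(66.6290*1.0530) = 0.0012
R_3 = 0.0940/(4.0760*1.0530) = 0.0219
R_4 = 0.1890/(8.3860*1.0530) = 0.0214
R_conv_out = 1/(12.3400*1.0530) = 0.0770
R_total = 0.1798 K/W
Q = 131.6210 / 0.1798 = 731.9580 W

R_total = 0.1798 K/W, Q = 731.9580 W


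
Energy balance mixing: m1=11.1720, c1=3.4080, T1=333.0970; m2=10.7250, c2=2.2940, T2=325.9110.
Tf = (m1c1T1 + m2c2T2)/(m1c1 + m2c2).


num = 20700.8310
den = 62.6773
Tf = 330.2762 K

330.2762 K


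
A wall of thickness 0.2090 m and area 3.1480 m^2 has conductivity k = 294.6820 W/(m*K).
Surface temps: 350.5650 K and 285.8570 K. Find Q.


dT = 64.7080 K
Q = 294.6820 * 3.1480 * 64.7080 / 0.2090 = 287210.3083 W

287210.3083 W


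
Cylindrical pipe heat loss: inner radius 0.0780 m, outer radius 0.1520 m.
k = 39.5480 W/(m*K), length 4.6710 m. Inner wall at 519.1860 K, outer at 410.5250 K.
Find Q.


dT = 108.6610 K
ln(ro/ri) = 0.6672
Q = 2*pi*39.5480*4.6710*108.6610 / 0.6672 = 189038.5364 W

189038.5364 W


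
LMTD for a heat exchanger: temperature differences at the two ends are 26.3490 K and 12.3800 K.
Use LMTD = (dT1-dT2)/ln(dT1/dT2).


dT1/dT2 = 2.1284
ln(dT1/dT2) = 0.7553
LMTD = 13.9690 / 0.7553 = 18.4935 K

18.4935 K


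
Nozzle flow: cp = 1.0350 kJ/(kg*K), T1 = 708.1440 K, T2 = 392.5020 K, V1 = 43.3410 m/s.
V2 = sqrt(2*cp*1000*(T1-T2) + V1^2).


dT = 315.6420 K
2*cp*1000*dT = 653378.9400
V1^2 = 1878.4423
V2 = sqrt(655257.3823) = 809.4797 m/s

809.4797 m/s


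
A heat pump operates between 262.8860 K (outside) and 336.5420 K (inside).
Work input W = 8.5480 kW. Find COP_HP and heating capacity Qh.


COP = 336.5420 / 73.6560 = 4.5691
Qh = 4.5691 * 8.5480 = 39.0567 kW

COP = 4.5691, Qh = 39.0567 kW


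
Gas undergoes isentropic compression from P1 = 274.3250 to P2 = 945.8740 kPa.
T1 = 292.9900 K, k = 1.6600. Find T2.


(k-1)/k = 0.3976
(P2/P1)^exp = 1.6358
T2 = 292.9900 * 1.6358 = 479.2748 K

479.2748 K


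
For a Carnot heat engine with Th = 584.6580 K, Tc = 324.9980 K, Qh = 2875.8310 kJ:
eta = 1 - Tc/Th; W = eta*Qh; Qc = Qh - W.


eta = 1 - 324.9980/584.6580 = 0.4441
W = 0.4441 * 2875.8310 = 1277.2224 kJ
Qc = 2875.8310 - 1277.2224 = 1598.6086 kJ

eta = 44.4123%, W = 1277.2224 kJ, Qc = 1598.6086 kJ


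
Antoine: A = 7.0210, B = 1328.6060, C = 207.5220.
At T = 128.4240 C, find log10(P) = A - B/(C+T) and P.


C+T = 335.9460
B/(C+T) = 3.9548
log10(P) = 7.0210 - 3.9548 = 3.0662
P = 10^3.0662 = 1164.6083 mmHg

1164.6083 mmHg


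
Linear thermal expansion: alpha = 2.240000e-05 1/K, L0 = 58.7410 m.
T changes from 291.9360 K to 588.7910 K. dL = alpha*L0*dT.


dT = 296.8550 K
dL = 2.240000e-05 * 58.7410 * 296.8550 = 0.390601 m
L_final = 59.131601 m

dL = 0.390601 m


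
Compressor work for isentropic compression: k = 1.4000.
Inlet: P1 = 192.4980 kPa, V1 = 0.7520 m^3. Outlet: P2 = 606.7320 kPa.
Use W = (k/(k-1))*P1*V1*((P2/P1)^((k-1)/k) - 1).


(k-1)/k = 0.2857
(P2/P1)^exp = 1.3882
W = 3.5000 * 192.4980 * 0.7520 * (1.3882 - 1) = 196.6781 kJ

196.6781 kJ


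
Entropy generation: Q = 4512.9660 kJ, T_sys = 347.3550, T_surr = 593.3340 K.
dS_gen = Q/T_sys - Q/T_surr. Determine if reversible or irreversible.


dS_sys = 4512.9660/347.3550 = 12.9924 kJ/K
dS_surr = -4512.9660/593.3340 = -7.6061 kJ/K
dS_gen = 12.9924 - 7.6061 = 5.3863 kJ/K (irreversible)

dS_gen = 5.3863 kJ/K, irreversible


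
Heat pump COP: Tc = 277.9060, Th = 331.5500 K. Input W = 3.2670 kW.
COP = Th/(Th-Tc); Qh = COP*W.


COP = 331.5500 / 53.6440 = 6.1806
Qh = 6.1806 * 3.2670 = 20.1919 kW

COP = 6.1806, Qh = 20.1919 kW


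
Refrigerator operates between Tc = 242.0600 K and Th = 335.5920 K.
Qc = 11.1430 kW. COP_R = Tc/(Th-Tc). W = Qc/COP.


COP = 242.0600 / 93.5320 = 2.5880
W = 11.1430 / 2.5880 = 4.3057 kW

COP = 2.5880, W = 4.3057 kW


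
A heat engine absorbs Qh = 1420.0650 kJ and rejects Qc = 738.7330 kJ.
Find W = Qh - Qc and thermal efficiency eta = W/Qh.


W = 1420.0650 - 738.7330 = 681.3320 kJ
eta = 681.3320 / 1420.0650 = 0.4798 = 47.9789%

W = 681.3320 kJ, eta = 47.9789%


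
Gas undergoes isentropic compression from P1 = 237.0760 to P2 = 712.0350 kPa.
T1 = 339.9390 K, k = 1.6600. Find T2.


(k-1)/k = 0.3976
(P2/P1)^exp = 1.5484
T2 = 339.9390 * 1.5484 = 526.3754 K

526.3754 K


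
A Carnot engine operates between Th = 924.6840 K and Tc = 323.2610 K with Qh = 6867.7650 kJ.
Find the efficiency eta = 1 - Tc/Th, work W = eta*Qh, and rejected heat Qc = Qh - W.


eta = 1 - 323.2610/924.6840 = 0.6504
W = 0.6504 * 6867.7650 = 4466.8577 kJ
Qc = 6867.7650 - 4466.8577 = 2400.9073 kJ

eta = 65.0409%, W = 4466.8577 kJ, Qc = 2400.9073 kJ


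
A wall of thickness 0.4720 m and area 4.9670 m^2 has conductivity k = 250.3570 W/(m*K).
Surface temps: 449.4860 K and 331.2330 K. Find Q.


dT = 118.2530 K
Q = 250.3570 * 4.9670 * 118.2530 / 0.4720 = 311547.3543 W

311547.3543 W


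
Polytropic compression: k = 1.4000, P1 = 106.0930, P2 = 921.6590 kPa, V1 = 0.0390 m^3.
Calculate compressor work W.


(k-1)/k = 0.2857
(P2/P1)^exp = 1.8546
W = 3.5000 * 106.0930 * 0.0390 * (1.8546 - 1) = 12.3762 kJ

12.3762 kJ


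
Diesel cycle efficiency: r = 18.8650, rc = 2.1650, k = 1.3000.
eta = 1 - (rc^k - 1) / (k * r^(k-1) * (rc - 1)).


r^(k-1) = 2.4138
rc^k = 2.7296
eta = 0.5269 = 52.6878%

52.6878%


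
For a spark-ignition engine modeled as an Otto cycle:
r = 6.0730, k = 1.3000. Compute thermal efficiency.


r^(k-1) = 1.7180
eta = 1 - 1/1.7180 = 0.4179 = 41.7925%

41.7925%


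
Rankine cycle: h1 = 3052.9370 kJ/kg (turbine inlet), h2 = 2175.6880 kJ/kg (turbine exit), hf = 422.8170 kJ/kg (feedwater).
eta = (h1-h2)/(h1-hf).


W = 877.2490 kJ/kg
Q_in = 2630.1200 kJ/kg
eta = 0.3335 = 33.3540%

eta = 33.3540%


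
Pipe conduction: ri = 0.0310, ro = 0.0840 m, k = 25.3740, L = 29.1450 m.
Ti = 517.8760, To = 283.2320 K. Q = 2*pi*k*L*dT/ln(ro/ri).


dT = 234.6440 K
ln(ro/ri) = 0.9968
Q = 2*pi*25.3740*29.1450*234.6440 / 0.9968 = 1093758.3813 W

1093758.3813 W


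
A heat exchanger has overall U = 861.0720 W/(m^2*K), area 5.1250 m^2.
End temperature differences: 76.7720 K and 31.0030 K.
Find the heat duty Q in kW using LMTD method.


LMTD = 50.4755 K
Q = 861.0720 * 5.1250 * 50.4755 = 222748.2572 W = 222.7483 kW

222.7483 kW


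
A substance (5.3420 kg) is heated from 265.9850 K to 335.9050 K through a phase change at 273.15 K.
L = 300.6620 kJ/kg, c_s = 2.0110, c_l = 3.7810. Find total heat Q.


Q1 (sensible, solid) = 5.3420 * 2.0110 * 7.1650 = 76.9719 kJ
Q2 (latent) = 5.3420 * 300.6620 = 1606.1364 kJ
Q3 (sensible, liquid) = 5.3420 * 3.7810 * 62.7550 = 1267.5319 kJ
Q_total = 2950.6402 kJ

2950.6402 kJ


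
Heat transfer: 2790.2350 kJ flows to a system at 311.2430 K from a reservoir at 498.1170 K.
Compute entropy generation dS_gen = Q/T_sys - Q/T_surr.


dS_sys = 2790.2350/311.2430 = 8.9648 kJ/K
dS_surr = -2790.2350/498.1170 = -5.6016 kJ/K
dS_gen = 8.9648 - 5.6016 = 3.3632 kJ/K (irreversible)

dS_gen = 3.3632 kJ/K, irreversible


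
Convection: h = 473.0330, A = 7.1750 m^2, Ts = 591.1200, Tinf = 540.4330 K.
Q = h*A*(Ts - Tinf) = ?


dT = 50.6870 K
Q = 473.0330 * 7.1750 * 50.6870 = 172032.2748 W

172032.2748 W


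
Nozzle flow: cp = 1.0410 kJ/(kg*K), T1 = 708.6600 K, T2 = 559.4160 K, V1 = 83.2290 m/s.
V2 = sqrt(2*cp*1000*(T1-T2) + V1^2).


dT = 149.2440 K
2*cp*1000*dT = 310726.0080
V1^2 = 6927.0664
V2 = sqrt(317653.0744) = 563.6072 m/s

563.6072 m/s


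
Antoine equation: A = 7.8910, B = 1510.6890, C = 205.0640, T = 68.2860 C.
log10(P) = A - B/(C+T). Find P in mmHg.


C+T = 273.3500
B/(C+T) = 5.5266
log10(P) = 7.8910 - 5.5266 = 2.3644
P = 10^2.3644 = 231.4334 mmHg

231.4334 mmHg


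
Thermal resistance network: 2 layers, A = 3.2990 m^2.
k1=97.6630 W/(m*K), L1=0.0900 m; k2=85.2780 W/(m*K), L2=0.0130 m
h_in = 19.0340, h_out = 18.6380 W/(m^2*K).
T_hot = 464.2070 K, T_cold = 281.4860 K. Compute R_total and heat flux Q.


R_conv_in = 1/(19.0340*3.2990) = 0.0159
R_1 = 0.0900/(97.6630*3.2990) = 0.0003
R_2 = 0.0130/(85.2780*3.2990) = 4.6209e-05
R_conv_out = 1/(18.6380*3.2990) = 0.0163
R_total = 0.0325 K/W
Q = 182.7210 / 0.0325 = 5619.6756 W

R_total = 0.0325 K/W, Q = 5619.6756 W


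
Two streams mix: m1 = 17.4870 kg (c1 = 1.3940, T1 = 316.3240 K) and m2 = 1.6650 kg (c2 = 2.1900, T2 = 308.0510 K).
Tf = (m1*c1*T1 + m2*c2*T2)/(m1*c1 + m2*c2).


num = 8834.2533
den = 28.0232
Tf = 315.2475 K

315.2475 K


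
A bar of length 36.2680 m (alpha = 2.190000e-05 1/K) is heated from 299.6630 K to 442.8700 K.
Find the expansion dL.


dT = 143.2070 K
dL = 2.190000e-05 * 36.2680 * 143.2070 = 0.113745 m
L_final = 36.381745 m

dL = 0.113745 m


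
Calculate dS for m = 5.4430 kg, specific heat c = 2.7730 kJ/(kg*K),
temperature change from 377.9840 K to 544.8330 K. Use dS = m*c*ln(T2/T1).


T2/T1 = 1.4414
ln(T2/T1) = 0.3656
dS = 5.4430 * 2.7730 * 0.3656 = 5.5186 kJ/K

5.5186 kJ/K


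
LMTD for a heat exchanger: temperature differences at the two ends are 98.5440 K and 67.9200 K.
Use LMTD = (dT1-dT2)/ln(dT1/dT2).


dT1/dT2 = 1.4509
ln(dT1/dT2) = 0.3722
LMTD = 30.6240 / 0.3722 = 82.2844 K

82.2844 K


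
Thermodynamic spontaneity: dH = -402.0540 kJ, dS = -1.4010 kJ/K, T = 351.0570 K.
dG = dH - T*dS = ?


T*dS = 351.0570 * -1.4010 = -491.8309 kJ
dG = -402.0540 + 491.8309 = 89.7769 kJ (non-spontaneous)

dG = 89.7769 kJ, non-spontaneous


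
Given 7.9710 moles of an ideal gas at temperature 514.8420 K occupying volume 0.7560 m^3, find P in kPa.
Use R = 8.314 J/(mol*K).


P = nRT/V = 7.9710 * 8.314 * 514.8420 / 0.7560
= 34119.0396 / 0.7560 = 45131.0048 Pa = 45.1310 kPa

45.1310 kPa


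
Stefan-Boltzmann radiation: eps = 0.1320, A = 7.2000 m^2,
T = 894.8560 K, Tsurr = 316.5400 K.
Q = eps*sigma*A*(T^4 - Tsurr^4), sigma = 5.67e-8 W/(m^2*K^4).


T^4 = 6.4123e+11
Tsurr^4 = 1.0040e+10
Q = 0.1320 * 5.67e-8 * 7.2000 * 6.3119e+11 = 34013.2921 W

34013.2921 W


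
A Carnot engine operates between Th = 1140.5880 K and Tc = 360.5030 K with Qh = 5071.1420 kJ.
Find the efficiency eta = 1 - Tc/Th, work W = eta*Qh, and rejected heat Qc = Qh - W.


eta = 1 - 360.5030/1140.5880 = 0.6839
W = 0.6839 * 5071.1420 = 3468.3179 kJ
Qc = 5071.1420 - 3468.3179 = 1602.8241 kJ

eta = 68.3932%, W = 3468.3179 kJ, Qc = 1602.8241 kJ


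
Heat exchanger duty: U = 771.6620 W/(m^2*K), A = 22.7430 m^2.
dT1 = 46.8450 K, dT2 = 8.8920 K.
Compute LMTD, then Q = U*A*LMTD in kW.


LMTD = 22.8400 K
Q = 771.6620 * 22.7430 * 22.8400 = 400839.3719 W = 400.8394 kW

400.8394 kW


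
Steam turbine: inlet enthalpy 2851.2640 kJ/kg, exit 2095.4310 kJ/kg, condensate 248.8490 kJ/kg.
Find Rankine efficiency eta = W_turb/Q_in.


W = 755.8330 kJ/kg
Q_in = 2602.4150 kJ/kg
eta = 0.2904 = 29.0435%

eta = 29.0435%


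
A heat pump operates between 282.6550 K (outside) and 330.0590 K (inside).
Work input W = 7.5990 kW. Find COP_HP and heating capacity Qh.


COP = 330.0590 / 47.4040 = 6.9627
Qh = 6.9627 * 7.5990 = 52.9094 kW

COP = 6.9627, Qh = 52.9094 kW


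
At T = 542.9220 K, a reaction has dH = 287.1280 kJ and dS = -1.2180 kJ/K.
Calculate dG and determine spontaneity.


T*dS = 542.9220 * -1.2180 = -661.2790 kJ
dG = 287.1280 + 661.2790 = 948.4070 kJ (non-spontaneous)

dG = 948.4070 kJ, non-spontaneous


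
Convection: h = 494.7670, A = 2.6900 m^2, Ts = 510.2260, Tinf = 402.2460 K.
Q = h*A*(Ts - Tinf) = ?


dT = 107.9800 K
Q = 494.7670 * 2.6900 * 107.9800 = 143713.0904 W

143713.0904 W


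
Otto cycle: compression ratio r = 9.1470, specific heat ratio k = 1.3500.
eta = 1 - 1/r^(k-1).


r^(k-1) = 2.1699
eta = 1 - 1/2.1699 = 0.5392 = 53.9158%

53.9158%


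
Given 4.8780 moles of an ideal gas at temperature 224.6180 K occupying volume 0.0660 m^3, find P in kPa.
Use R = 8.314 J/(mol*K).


P = nRT/V = 4.8780 * 8.314 * 224.6180 / 0.0660
= 9109.5384 / 0.0660 = 138023.3095 Pa = 138.0233 kPa

138.0233 kPa


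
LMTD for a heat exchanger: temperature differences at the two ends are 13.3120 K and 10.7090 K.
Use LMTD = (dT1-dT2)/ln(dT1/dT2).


dT1/dT2 = 1.2431
ln(dT1/dT2) = 0.2176
LMTD = 2.6030 / 0.2176 = 11.9633 K

11.9633 K


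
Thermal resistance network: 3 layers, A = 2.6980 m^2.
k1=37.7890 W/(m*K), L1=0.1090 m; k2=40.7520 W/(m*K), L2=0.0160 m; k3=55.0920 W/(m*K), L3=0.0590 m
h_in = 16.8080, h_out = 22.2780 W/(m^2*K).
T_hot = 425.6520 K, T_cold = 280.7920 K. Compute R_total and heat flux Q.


R_conv_in = 1/(16.8080*2.6980) = 0.0221
R_1 = 0.1090/(37.7890*2.6980) = 0.0011
R_2 = 0.0160/(40.7520*2.6980) = 0.0001
R_3 = 0.0590/(55.0920*2.6980) = 0.0004
R_conv_out = 1/(22.2780*2.6980) = 0.0166
R_total = 0.0403 K/W
Q = 144.8600 / 0.0403 = 3594.4946 W

R_total = 0.0403 K/W, Q = 3594.4946 W


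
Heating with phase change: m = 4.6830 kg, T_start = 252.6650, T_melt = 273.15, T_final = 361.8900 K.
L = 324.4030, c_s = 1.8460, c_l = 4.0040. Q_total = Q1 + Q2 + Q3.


Q1 (sensible, solid) = 4.6830 * 1.8460 * 20.4850 = 177.0891 kJ
Q2 (latent) = 4.6830 * 324.4030 = 1519.1792 kJ
Q3 (sensible, liquid) = 4.6830 * 4.0040 * 88.7400 = 1663.9400 kJ
Q_total = 3360.2083 kJ

3360.2083 kJ


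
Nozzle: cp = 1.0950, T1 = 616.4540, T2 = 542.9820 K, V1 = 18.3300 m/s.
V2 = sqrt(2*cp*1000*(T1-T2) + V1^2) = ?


dT = 73.4720 K
2*cp*1000*dT = 160903.6800
V1^2 = 335.9889
V2 = sqrt(161239.6689) = 401.5466 m/s

401.5466 m/s


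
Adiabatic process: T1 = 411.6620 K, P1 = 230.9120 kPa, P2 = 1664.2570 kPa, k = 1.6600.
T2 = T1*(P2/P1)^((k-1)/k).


(k-1)/k = 0.3976
(P2/P1)^exp = 2.1930
T2 = 411.6620 * 2.1930 = 902.7831 K

902.7831 K


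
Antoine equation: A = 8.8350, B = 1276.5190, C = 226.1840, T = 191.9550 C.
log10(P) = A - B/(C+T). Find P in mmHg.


C+T = 418.1390
B/(C+T) = 3.0529
log10(P) = 8.8350 - 3.0529 = 5.7821
P = 10^5.7821 = 605538.8045 mmHg

605538.8045 mmHg


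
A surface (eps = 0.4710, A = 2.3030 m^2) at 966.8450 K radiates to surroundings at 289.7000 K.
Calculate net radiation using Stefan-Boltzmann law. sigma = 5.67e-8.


T^4 = 8.7383e+11
Tsurr^4 = 7.0436e+09
Q = 0.4710 * 5.67e-8 * 2.3030 * 8.6679e+11 = 53310.2199 W

53310.2199 W


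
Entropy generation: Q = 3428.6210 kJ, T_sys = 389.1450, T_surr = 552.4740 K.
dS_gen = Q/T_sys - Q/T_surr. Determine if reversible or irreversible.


dS_sys = 3428.6210/389.1450 = 8.8107 kJ/K
dS_surr = -3428.6210/552.4740 = -6.2059 kJ/K
dS_gen = 8.8107 - 6.2059 = 2.6047 kJ/K (irreversible)

dS_gen = 2.6047 kJ/K, irreversible


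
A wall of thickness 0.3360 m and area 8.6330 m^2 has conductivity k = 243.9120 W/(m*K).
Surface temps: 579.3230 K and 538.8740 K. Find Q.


dT = 40.4490 K
Q = 243.9120 * 8.6330 * 40.4490 / 0.3360 = 253491.5110 W

253491.5110 W


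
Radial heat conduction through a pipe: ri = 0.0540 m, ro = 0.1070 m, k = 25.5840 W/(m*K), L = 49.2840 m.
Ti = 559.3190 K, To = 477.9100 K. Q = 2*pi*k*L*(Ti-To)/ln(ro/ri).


dT = 81.4090 K
ln(ro/ri) = 0.6838
Q = 2*pi*25.5840*49.2840*81.4090 / 0.6838 = 943124.7512 W

943124.7512 W


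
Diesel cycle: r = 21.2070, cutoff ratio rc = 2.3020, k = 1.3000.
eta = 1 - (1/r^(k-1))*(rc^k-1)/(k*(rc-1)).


r^(k-1) = 2.5000
rc^k = 2.9562
eta = 0.5377 = 53.7704%

53.7704%


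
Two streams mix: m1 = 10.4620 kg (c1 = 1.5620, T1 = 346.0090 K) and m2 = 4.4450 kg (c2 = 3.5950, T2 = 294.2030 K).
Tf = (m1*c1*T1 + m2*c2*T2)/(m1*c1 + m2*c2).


num = 10355.6536
den = 32.3214
Tf = 320.3960 K

320.3960 K


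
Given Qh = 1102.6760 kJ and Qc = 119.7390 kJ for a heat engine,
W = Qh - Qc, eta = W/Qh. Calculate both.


W = 1102.6760 - 119.7390 = 982.9370 kJ
eta = 982.9370 / 1102.6760 = 0.8914 = 89.1411%

W = 982.9370 kJ, eta = 89.1411%


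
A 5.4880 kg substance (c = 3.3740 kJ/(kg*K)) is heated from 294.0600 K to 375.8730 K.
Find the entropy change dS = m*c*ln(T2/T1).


T2/T1 = 1.2782
ln(T2/T1) = 0.2455
dS = 5.4880 * 3.3740 * 0.2455 = 4.5452 kJ/K

4.5452 kJ/K


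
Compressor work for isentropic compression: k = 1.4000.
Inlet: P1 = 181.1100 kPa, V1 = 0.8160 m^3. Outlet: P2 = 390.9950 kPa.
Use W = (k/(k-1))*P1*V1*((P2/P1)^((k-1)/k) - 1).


(k-1)/k = 0.2857
(P2/P1)^exp = 1.2459
W = 3.5000 * 181.1100 * 0.8160 * (1.2459 - 1) = 127.2078 kJ

127.2078 kJ


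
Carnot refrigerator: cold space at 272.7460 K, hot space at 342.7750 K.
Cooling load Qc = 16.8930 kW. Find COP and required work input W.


COP = 272.7460 / 70.0290 = 3.8948
W = 16.8930 / 3.8948 = 4.3374 kW

COP = 3.8948, W = 4.3374 kW


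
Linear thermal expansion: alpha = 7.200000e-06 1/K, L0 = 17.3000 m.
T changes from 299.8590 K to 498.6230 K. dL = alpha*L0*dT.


dT = 198.7640 K
dL = 7.200000e-06 * 17.3000 * 198.7640 = 0.024758 m
L_final = 17.324758 m

dL = 0.024758 m


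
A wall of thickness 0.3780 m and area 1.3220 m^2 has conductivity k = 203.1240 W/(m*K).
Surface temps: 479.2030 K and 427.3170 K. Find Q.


dT = 51.8860 K
Q = 203.1240 * 1.3220 * 51.8860 / 0.3780 = 36859.6398 W

36859.6398 W


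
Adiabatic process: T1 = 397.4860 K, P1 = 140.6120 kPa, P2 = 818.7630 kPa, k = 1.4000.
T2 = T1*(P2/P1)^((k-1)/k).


(k-1)/k = 0.2857
(P2/P1)^exp = 1.6543
T2 = 397.4860 * 1.6543 = 657.5550 K

657.5550 K


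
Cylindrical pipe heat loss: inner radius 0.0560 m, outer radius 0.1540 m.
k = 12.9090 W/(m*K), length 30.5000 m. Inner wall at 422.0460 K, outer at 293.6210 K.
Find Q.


dT = 128.4250 K
ln(ro/ri) = 1.0116
Q = 2*pi*12.9090*30.5000*128.4250 / 1.0116 = 314060.0322 W

314060.0322 W


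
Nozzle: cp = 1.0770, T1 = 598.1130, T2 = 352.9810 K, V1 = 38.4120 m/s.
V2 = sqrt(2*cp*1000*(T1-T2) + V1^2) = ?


dT = 245.1320 K
2*cp*1000*dT = 528014.3280
V1^2 = 1475.4817
V2 = sqrt(529489.8097) = 727.6605 m/s

727.6605 m/s


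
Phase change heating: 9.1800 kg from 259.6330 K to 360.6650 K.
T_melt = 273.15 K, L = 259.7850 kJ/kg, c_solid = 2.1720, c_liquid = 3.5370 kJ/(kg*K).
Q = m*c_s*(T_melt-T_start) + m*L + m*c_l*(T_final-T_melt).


Q1 (sensible, solid) = 9.1800 * 2.1720 * 13.5170 = 269.5149 kJ
Q2 (latent) = 9.1800 * 259.7850 = 2384.8263 kJ
Q3 (sensible, liquid) = 9.1800 * 3.5370 * 87.5150 = 2841.5823 kJ
Q_total = 5495.9235 kJ

5495.9235 kJ


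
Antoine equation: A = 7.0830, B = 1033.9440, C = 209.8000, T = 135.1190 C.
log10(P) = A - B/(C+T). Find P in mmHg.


C+T = 344.9190
B/(C+T) = 2.9976
log10(P) = 7.0830 - 2.9976 = 4.0854
P = 10^4.0854 = 12171.8635 mmHg

12171.8635 mmHg


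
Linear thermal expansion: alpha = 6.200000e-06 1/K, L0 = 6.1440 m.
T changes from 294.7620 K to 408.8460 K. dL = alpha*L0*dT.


dT = 114.0840 K
dL = 6.200000e-06 * 6.1440 * 114.0840 = 0.004346 m
L_final = 6.148346 m

dL = 0.004346 m


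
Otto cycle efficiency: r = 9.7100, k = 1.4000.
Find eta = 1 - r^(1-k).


r^(k-1) = 2.4825
eta = 1 - 1/2.4825 = 0.5972 = 59.7179%

59.7179%


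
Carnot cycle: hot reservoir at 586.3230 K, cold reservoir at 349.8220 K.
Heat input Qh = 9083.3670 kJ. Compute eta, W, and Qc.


eta = 1 - 349.8220/586.3230 = 0.4034
W = 0.4034 * 9083.3670 = 3663.8941 kJ
Qc = 9083.3670 - 3663.8941 = 5419.4729 kJ

eta = 40.3363%, W = 3663.8941 kJ, Qc = 5419.4729 kJ


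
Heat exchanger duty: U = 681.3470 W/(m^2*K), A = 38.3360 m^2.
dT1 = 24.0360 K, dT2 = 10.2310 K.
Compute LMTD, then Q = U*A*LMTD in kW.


LMTD = 16.1626 K
Q = 681.3470 * 38.3360 * 16.1626 = 422170.0173 W = 422.1700 kW

422.1700 kW


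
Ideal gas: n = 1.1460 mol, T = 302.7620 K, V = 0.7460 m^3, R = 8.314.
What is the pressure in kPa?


P = nRT/V = 1.1460 * 8.314 * 302.7620 / 0.7460
= 2884.6691 / 0.7460 = 3866.8487 Pa = 3.8668 kPa

3.8668 kPa


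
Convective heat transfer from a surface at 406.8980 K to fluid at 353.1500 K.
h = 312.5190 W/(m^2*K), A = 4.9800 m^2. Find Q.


dT = 53.7480 K
Q = 312.5190 * 4.9800 * 53.7480 = 83650.4106 W

83650.4106 W


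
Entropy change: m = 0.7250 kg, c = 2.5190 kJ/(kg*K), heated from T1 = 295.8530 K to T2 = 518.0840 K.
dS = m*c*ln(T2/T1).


T2/T1 = 1.7512
ln(T2/T1) = 0.5603
dS = 0.7250 * 2.5190 * 0.5603 = 1.0232 kJ/K

1.0232 kJ/K


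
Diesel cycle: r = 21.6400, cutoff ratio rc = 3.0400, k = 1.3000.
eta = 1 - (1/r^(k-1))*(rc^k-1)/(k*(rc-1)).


r^(k-1) = 2.5152
rc^k = 4.2436
eta = 0.5137 = 51.3729%

51.3729%


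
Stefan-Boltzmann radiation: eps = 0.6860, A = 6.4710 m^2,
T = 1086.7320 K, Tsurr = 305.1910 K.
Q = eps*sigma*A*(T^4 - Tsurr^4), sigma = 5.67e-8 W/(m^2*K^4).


T^4 = 1.3947e+12
Tsurr^4 = 8.6753e+09
Q = 0.6860 * 5.67e-8 * 6.4710 * 1.3861e+12 = 348865.9688 W

348865.9688 W


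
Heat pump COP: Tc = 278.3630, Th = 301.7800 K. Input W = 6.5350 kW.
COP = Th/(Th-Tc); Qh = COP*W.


COP = 301.7800 / 23.4170 = 12.8872
Qh = 12.8872 * 6.5350 = 84.2180 kW

COP = 12.8872, Qh = 84.2180 kW


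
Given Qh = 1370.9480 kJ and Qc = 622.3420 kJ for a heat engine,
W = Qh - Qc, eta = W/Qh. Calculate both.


W = 1370.9480 - 622.3420 = 748.6060 kJ
eta = 748.6060 / 1370.9480 = 0.5460 = 54.6050%

W = 748.6060 kJ, eta = 54.6050%


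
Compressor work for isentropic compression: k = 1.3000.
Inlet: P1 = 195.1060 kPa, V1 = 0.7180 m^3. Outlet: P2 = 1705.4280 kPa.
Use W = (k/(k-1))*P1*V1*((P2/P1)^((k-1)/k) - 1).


(k-1)/k = 0.2308
(P2/P1)^exp = 1.6492
W = 4.3333 * 195.1060 * 0.7180 * (1.6492 - 1) = 394.1142 kJ

394.1142 kJ


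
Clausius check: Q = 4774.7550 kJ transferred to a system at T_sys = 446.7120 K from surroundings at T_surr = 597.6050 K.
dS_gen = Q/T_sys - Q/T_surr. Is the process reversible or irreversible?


dS_sys = 4774.7550/446.7120 = 10.6887 kJ/K
dS_surr = -4774.7550/597.6050 = -7.9898 kJ/K
dS_gen = 10.6887 - 7.9898 = 2.6988 kJ/K (irreversible)

dS_gen = 2.6988 kJ/K, irreversible


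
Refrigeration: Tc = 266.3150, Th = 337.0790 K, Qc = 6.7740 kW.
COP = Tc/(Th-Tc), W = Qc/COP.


COP = 266.3150 / 70.7640 = 3.7634
W = 6.7740 / 3.7634 = 1.8000 kW

COP = 3.7634, W = 1.8000 kW


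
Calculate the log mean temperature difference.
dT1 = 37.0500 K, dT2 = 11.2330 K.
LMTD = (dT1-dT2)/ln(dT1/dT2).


dT1/dT2 = 3.2983
ln(dT1/dT2) = 1.1934
LMTD = 25.8170 / 1.1934 = 21.6329 K

21.6329 K


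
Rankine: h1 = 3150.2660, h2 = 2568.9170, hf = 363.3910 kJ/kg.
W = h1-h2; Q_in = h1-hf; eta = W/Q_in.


W = 581.3490 kJ/kg
Q_in = 2786.8750 kJ/kg
eta = 0.2086 = 20.8602%

eta = 20.8602%


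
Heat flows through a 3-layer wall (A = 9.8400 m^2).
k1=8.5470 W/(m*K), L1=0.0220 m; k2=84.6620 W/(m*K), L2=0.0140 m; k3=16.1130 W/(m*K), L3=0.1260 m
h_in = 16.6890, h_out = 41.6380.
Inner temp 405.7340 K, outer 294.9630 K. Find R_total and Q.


R_conv_in = 1/(16.6890*9.8400) = 0.0061
R_1 = 0.0220/(8.5470*9.8400) = 0.0003
R_2 = 0.0140/(84.6620*9.8400) = 1.6805e-05
R_3 = 0.1260/(16.1130*9.8400) = 0.0008
R_conv_out = 1/(41.6380*9.8400) = 0.0024
R_total = 0.0096 K/W
Q = 110.7710 / 0.0096 = 11534.8153 W

R_total = 0.0096 K/W, Q = 11534.8153 W


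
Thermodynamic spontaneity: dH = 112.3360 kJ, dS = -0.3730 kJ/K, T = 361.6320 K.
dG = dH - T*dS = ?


T*dS = 361.6320 * -0.3730 = -134.8887 kJ
dG = 112.3360 + 134.8887 = 247.2247 kJ (non-spontaneous)

dG = 247.2247 kJ, non-spontaneous


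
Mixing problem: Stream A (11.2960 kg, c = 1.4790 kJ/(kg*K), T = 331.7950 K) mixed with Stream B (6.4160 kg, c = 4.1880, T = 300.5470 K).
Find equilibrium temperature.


num = 13618.9878
den = 43.5770
Tf = 312.5270 K

312.5270 K


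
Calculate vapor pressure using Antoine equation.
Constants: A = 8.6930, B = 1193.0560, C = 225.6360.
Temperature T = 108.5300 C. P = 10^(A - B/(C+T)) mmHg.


C+T = 334.1660
B/(C+T) = 3.5702
log10(P) = 8.6930 - 3.5702 = 5.1228
P = 10^5.1228 = 132663.2044 mmHg

132663.2044 mmHg


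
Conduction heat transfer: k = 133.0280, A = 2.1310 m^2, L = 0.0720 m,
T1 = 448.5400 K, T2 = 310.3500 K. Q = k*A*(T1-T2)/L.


dT = 138.1900 K
Q = 133.0280 * 2.1310 * 138.1900 / 0.0720 = 544089.8596 W

544089.8596 W


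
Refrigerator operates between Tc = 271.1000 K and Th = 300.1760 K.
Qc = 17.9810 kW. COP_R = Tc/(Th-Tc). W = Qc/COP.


COP = 271.1000 / 29.0760 = 9.3238
W = 17.9810 / 9.3238 = 1.9285 kW

COP = 9.3238, W = 1.9285 kW


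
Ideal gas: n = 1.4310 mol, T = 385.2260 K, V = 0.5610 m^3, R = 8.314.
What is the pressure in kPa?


P = nRT/V = 1.4310 * 8.314 * 385.2260 / 0.5610
= 4583.1624 / 0.5610 = 8169.6299 Pa = 8.1696 kPa

8.1696 kPa


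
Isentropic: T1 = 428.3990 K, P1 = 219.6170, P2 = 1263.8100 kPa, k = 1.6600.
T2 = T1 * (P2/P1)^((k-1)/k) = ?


(k-1)/k = 0.3976
(P2/P1)^exp = 2.0053
T2 = 428.3990 * 2.0053 = 859.0598 K

859.0598 K


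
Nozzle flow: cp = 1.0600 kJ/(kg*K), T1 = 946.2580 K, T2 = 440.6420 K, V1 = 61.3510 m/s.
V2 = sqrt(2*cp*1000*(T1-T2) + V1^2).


dT = 505.6160 K
2*cp*1000*dT = 1071905.9200
V1^2 = 3763.9452
V2 = sqrt(1075669.8652) = 1037.1451 m/s

1037.1451 m/s


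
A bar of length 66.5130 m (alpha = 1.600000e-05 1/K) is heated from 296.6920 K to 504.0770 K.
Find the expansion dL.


dT = 207.3850 K
dL = 1.600000e-05 * 66.5130 * 207.3850 = 0.220701 m
L_final = 66.733701 m

dL = 0.220701 m


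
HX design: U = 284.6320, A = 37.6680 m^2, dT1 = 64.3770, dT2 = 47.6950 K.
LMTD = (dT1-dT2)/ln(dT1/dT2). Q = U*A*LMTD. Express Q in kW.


LMTD = 55.6197 K
Q = 284.6320 * 37.6680 * 55.6197 = 596327.3169 W = 596.3273 kW

596.3273 kW


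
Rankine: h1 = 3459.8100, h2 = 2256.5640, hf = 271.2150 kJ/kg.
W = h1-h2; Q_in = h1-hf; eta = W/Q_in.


W = 1203.2460 kJ/kg
Q_in = 3188.5950 kJ/kg
eta = 0.3774 = 37.7359%

eta = 37.7359%


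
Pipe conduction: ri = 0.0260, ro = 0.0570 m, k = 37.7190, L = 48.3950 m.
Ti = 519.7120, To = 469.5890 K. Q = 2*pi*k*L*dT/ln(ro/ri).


dT = 50.1230 K
ln(ro/ri) = 0.7850
Q = 2*pi*37.7190*48.3950*50.1230 / 0.7850 = 732374.1028 W

732374.1028 W


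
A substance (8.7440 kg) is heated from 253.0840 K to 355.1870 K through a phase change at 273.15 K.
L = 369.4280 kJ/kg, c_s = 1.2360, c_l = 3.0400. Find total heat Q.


Q1 (sensible, solid) = 8.7440 * 1.2360 * 20.0660 = 216.8650 kJ
Q2 (latent) = 8.7440 * 369.4280 = 3230.2784 kJ
Q3 (sensible, liquid) = 8.7440 * 3.0400 * 82.0370 = 2180.6878 kJ
Q_total = 5627.8313 kJ

5627.8313 kJ


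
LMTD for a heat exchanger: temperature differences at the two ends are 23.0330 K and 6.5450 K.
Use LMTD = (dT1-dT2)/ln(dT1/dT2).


dT1/dT2 = 3.5192
ln(dT1/dT2) = 1.2582
LMTD = 16.4880 / 1.2582 = 13.1042 K

13.1042 K


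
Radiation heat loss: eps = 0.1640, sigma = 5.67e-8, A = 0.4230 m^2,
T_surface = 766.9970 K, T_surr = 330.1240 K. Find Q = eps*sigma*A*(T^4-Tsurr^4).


T^4 = 3.4608e+11
Tsurr^4 = 1.1877e+10
Q = 0.1640 * 5.67e-8 * 0.4230 * 3.3420e+11 = 1314.5456 W

1314.5456 W


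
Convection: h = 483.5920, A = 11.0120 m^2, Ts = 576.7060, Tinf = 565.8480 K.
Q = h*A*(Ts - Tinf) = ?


dT = 10.8580 K
Q = 483.5920 * 11.0120 * 10.8580 = 57822.2714 W

57822.2714 W


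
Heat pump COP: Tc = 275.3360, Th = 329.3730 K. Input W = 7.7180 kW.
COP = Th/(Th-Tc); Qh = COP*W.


COP = 329.3730 / 54.0370 = 6.0953
Qh = 6.0953 * 7.7180 = 47.0437 kW

COP = 6.0953, Qh = 47.0437 kW


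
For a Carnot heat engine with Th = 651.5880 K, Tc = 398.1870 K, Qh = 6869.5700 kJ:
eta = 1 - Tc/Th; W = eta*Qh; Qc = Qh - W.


eta = 1 - 398.1870/651.5880 = 0.3889
W = 0.3889 * 6869.5700 = 2671.5592 kJ
Qc = 6869.5700 - 2671.5592 = 4198.0108 kJ

eta = 38.8898%, W = 2671.5592 kJ, Qc = 4198.0108 kJ


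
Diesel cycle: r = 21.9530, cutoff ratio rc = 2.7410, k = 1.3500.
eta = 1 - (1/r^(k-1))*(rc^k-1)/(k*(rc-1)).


r^(k-1) = 2.9480
rc^k = 3.9010
eta = 0.5813 = 58.1309%

58.1309%


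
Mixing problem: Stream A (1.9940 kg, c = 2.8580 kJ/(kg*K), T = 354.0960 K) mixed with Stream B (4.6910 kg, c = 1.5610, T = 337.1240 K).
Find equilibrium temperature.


num = 4486.5821
den = 13.0215
Tf = 344.5518 K

344.5518 K


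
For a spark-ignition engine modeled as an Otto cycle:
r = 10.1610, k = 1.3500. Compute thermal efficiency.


r^(k-1) = 2.2513
eta = 1 - 1/2.2513 = 0.5558 = 55.5806%

55.5806%


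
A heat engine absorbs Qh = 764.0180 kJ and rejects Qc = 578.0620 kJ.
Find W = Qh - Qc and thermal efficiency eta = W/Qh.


W = 764.0180 - 578.0620 = 185.9560 kJ
eta = 185.9560 / 764.0180 = 0.2434 = 24.3392%

W = 185.9560 kJ, eta = 24.3392%


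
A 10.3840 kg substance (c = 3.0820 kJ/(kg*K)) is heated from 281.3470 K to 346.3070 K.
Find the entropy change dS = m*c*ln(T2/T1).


T2/T1 = 1.2309
ln(T2/T1) = 0.2077
dS = 10.3840 * 3.0820 * 0.2077 = 6.6483 kJ/K

6.6483 kJ/K


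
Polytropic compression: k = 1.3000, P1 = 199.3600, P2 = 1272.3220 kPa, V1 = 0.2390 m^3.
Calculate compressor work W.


(k-1)/k = 0.2308
(P2/P1)^exp = 1.5338
W = 4.3333 * 199.3600 * 0.2390 * (1.5338 - 1) = 110.2074 kJ

110.2074 kJ


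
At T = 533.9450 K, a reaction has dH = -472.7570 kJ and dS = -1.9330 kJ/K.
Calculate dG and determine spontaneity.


T*dS = 533.9450 * -1.9330 = -1032.1157 kJ
dG = -472.7570 + 1032.1157 = 559.3587 kJ (non-spontaneous)

dG = 559.3587 kJ, non-spontaneous


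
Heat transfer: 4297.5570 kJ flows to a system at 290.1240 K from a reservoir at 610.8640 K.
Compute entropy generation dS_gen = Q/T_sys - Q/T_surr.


dS_sys = 4297.5570/290.1240 = 14.8128 kJ/K
dS_surr = -4297.5570/610.8640 = -7.0352 kJ/K
dS_gen = 14.8128 - 7.0352 = 7.7776 kJ/K (irreversible)

dS_gen = 7.7776 kJ/K, irreversible


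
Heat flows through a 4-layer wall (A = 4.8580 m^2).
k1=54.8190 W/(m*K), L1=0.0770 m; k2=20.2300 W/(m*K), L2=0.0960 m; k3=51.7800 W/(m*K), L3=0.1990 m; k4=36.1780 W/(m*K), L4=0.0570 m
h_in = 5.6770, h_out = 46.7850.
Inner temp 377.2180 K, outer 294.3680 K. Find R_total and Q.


R_conv_in = 1/(5.6770*4.8580) = 0.0363
R_1 = 0.0770/(54.8190*4.8580) = 0.0003
R_2 = 0.0960/(20.2300*4.8580) = 0.0010
R_3 = 0.1990/(51.7800*4.8580) = 0.0008
R_4 = 0.0570/(36.1780*4.8580) = 0.0003
R_conv_out = 1/(46.7850*4.8580) = 0.0044
R_total = 0.0430 K/W
Q = 82.8500 / 0.0430 = 1924.9148 W

R_total = 0.0430 K/W, Q = 1924.9148 W


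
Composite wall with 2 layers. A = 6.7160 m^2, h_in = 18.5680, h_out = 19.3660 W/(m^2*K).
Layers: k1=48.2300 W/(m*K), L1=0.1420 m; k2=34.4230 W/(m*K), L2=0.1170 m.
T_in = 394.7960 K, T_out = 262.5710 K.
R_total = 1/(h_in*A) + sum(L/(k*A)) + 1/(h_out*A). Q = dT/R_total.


R_conv_in = 1/(18.5680*6.7160) = 0.0080
R_1 = 0.1420/(48.2300*6.7160) = 0.0004
R_2 = 0.1170/(34.4230*6.7160) = 0.0005
R_conv_out = 1/(19.3660*6.7160) = 0.0077
R_total = 0.0167 K/W
Q = 132.2250 / 0.0167 = 7940.3975 W

R_total = 0.0167 K/W, Q = 7940.3975 W


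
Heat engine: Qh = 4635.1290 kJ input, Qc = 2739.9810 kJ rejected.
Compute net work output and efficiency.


W = 4635.1290 - 2739.9810 = 1895.1480 kJ
eta = 1895.1480 / 4635.1290 = 0.4089 = 40.8866%

W = 1895.1480 kJ, eta = 40.8866%


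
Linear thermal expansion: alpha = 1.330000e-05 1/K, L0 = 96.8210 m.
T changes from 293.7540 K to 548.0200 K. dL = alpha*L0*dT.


dT = 254.2660 K
dL = 1.330000e-05 * 96.8210 * 254.2660 = 0.327423 m
L_final = 97.148423 m

dL = 0.327423 m


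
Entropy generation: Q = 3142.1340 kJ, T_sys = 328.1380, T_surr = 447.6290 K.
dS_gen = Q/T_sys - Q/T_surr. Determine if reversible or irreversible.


dS_sys = 3142.1340/328.1380 = 9.5756 kJ/K
dS_surr = -3142.1340/447.6290 = -7.0195 kJ/K
dS_gen = 9.5756 - 7.0195 = 2.5561 kJ/K (irreversible)

dS_gen = 2.5561 kJ/K, irreversible


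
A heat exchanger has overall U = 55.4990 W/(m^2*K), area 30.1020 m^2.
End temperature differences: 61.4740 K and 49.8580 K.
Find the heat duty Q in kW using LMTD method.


LMTD = 55.4634 K
Q = 55.4990 * 30.1020 * 55.4634 = 92658.8942 W = 92.6589 kW

92.6589 kW


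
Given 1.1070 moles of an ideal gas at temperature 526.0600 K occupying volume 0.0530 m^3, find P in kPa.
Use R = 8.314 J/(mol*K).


P = nRT/V = 1.1070 * 8.314 * 526.0600 / 0.0530
= 4841.6448 / 0.0530 = 91351.7880 Pa = 91.3518 kPa

91.3518 kPa


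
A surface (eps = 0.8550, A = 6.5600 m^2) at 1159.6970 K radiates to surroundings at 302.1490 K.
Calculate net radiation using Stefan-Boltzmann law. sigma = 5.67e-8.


T^4 = 1.8087e+12
Tsurr^4 = 8.3346e+09
Q = 0.8550 * 5.67e-8 * 6.5600 * 1.8004e+12 = 572565.6916 W

572565.6916 W


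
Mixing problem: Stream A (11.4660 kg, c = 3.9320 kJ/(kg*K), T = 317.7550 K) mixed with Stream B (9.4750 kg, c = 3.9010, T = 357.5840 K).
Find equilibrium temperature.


num = 27542.7764
den = 82.0463
Tf = 335.6980 K

335.6980 K


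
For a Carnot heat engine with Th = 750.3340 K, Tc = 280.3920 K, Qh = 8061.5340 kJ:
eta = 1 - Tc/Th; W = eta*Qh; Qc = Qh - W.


eta = 1 - 280.3920/750.3340 = 0.6263
W = 0.6263 * 8061.5340 = 5049.0227 kJ
Qc = 8061.5340 - 5049.0227 = 3012.5113 kJ

eta = 62.6310%, W = 5049.0227 kJ, Qc = 3012.5113 kJ


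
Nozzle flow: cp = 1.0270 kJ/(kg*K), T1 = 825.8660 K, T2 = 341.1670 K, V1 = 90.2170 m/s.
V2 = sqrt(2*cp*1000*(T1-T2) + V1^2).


dT = 484.6990 K
2*cp*1000*dT = 995571.7460
V1^2 = 8139.1071
V2 = sqrt(1003710.8531) = 1001.8537 m/s

1001.8537 m/s


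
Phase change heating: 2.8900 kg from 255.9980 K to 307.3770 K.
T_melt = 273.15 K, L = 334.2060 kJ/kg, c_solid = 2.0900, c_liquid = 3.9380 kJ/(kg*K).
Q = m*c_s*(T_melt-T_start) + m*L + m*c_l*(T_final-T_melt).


Q1 (sensible, solid) = 2.8900 * 2.0900 * 17.1520 = 103.5998 kJ
Q2 (latent) = 2.8900 * 334.2060 = 965.8553 kJ
Q3 (sensible, liquid) = 2.8900 * 3.9380 * 34.2270 = 389.5313 kJ
Q_total = 1458.9865 kJ

1458.9865 kJ


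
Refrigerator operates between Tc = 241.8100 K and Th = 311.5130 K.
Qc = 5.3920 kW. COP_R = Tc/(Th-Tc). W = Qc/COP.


COP = 241.8100 / 69.7030 = 3.4691
W = 5.3920 / 3.4691 = 1.5543 kW

COP = 3.4691, W = 1.5543 kW


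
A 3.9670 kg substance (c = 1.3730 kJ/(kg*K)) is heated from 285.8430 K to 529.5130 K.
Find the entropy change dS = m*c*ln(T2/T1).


T2/T1 = 1.8525
ln(T2/T1) = 0.6165
dS = 3.9670 * 1.3730 * 0.6165 = 3.3580 kJ/K

3.3580 kJ/K


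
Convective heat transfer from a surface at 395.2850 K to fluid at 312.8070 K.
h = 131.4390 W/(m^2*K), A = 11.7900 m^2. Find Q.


dT = 82.4780 K
Q = 131.4390 * 11.7900 * 82.4780 = 127813.3367 W

127813.3367 W


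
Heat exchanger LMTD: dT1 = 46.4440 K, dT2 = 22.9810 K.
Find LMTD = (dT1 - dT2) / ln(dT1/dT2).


dT1/dT2 = 2.0210
ln(dT1/dT2) = 0.7036
LMTD = 23.4630 / 0.7036 = 33.3480 K

33.3480 K


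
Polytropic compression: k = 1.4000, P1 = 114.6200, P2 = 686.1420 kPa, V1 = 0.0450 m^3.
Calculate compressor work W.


(k-1)/k = 0.2857
(P2/P1)^exp = 1.6674
W = 3.5000 * 114.6200 * 0.0450 * (1.6674 - 1) = 12.0486 kJ

12.0486 kJ


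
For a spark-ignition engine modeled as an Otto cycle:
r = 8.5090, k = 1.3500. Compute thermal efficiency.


r^(k-1) = 2.1157
eta = 1 - 1/2.1157 = 0.5273 = 52.7347%

52.7347%


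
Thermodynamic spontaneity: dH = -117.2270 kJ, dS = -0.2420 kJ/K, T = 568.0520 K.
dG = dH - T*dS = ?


T*dS = 568.0520 * -0.2420 = -137.4686 kJ
dG = -117.2270 + 137.4686 = 20.2416 kJ (non-spontaneous)

dG = 20.2416 kJ, non-spontaneous


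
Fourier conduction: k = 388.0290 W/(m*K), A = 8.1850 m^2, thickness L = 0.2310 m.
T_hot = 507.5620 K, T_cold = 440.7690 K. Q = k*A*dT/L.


dT = 66.7930 K
Q = 388.0290 * 8.1850 * 66.7930 / 0.2310 = 918336.4842 W

918336.4842 W


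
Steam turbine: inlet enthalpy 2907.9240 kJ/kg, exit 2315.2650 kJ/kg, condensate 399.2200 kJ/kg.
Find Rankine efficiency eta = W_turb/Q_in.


W = 592.6590 kJ/kg
Q_in = 2508.7040 kJ/kg
eta = 0.2362 = 23.6241%

eta = 23.6241%


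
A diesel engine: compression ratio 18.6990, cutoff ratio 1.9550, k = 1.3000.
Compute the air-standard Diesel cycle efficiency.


r^(k-1) = 2.4074
rc^k = 2.3905
eta = 0.5348 = 53.4754%

53.4754%


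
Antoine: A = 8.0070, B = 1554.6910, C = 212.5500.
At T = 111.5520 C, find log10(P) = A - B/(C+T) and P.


C+T = 324.1020
B/(C+T) = 4.7969
log10(P) = 8.0070 - 4.7969 = 3.2101
P = 10^3.2101 = 1622.1131 mmHg

1622.1131 mmHg


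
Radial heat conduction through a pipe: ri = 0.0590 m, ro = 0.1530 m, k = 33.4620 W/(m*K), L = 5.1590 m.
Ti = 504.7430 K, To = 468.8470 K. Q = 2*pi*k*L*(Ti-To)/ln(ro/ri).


dT = 35.8960 K
ln(ro/ri) = 0.9529
Q = 2*pi*33.4620*5.1590*35.8960 / 0.9529 = 40859.7592 W

40859.7592 W


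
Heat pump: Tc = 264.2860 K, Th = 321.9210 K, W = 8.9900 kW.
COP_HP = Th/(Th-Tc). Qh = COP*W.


COP = 321.9210 / 57.6350 = 5.5855
Qh = 5.5855 * 8.9900 = 50.2138 kW

COP = 5.5855, Qh = 50.2138 kW


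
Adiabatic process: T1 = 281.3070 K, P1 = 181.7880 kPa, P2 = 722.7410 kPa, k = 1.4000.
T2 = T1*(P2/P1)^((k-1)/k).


(k-1)/k = 0.2857
(P2/P1)^exp = 1.4834
T2 = 281.3070 * 1.4834 = 417.2945 K

417.2945 K


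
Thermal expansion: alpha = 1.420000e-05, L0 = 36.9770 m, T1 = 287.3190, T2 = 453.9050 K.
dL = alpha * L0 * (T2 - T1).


dT = 166.5860 K
dL = 1.420000e-05 * 36.9770 * 166.5860 = 0.087470 m
L_final = 37.064470 m

dL = 0.087470 m


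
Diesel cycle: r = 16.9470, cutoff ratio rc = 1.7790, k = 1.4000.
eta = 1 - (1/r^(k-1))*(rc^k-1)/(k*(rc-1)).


r^(k-1) = 3.1020
rc^k = 2.2400
eta = 0.6335 = 63.3465%

63.3465%


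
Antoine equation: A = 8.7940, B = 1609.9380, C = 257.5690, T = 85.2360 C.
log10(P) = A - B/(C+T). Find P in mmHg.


C+T = 342.8050
B/(C+T) = 4.6964
log10(P) = 8.7940 - 4.6964 = 4.0976
P = 10^4.0976 = 12520.8341 mmHg

12520.8341 mmHg


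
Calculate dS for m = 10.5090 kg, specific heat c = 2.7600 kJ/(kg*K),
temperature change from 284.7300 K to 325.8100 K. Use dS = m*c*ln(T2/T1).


T2/T1 = 1.1443
ln(T2/T1) = 0.1348
dS = 10.5090 * 2.7600 * 0.1348 = 3.9091 kJ/K

3.9091 kJ/K


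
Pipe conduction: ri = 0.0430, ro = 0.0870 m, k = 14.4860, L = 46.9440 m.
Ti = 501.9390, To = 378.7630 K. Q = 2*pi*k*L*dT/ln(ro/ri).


dT = 123.1760 K
ln(ro/ri) = 0.7047
Q = 2*pi*14.4860*46.9440*123.1760 / 0.7047 = 746836.1554 W

746836.1554 W


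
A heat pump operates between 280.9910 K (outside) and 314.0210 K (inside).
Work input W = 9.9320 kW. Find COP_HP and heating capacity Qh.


COP = 314.0210 / 33.0300 = 9.5071
Qh = 9.5071 * 9.9320 = 94.4250 kW

COP = 9.5071, Qh = 94.4250 kW


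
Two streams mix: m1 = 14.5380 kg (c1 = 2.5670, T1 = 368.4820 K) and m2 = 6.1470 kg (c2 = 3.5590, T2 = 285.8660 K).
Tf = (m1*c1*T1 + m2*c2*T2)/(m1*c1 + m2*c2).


num = 20005.3366
den = 59.1962
Tf = 337.9496 K

337.9496 K


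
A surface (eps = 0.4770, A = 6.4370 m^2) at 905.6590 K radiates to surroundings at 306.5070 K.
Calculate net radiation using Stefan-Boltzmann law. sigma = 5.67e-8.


T^4 = 6.7276e+11
Tsurr^4 = 8.8260e+09
Q = 0.4770 * 5.67e-8 * 6.4370 * 6.6393e+11 = 115586.8789 W

115586.8789 W


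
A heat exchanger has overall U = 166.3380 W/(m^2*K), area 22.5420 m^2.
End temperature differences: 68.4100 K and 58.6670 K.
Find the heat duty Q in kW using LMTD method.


LMTD = 63.4138 K
Q = 166.3380 * 22.5420 * 63.4138 = 237775.8444 W = 237.7758 kW

237.7758 kW


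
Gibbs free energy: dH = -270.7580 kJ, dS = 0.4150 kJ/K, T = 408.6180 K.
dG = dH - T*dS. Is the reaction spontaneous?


T*dS = 408.6180 * 0.4150 = 169.5765 kJ
dG = -270.7580 - 169.5765 = -440.3345 kJ (spontaneous)

dG = -440.3345 kJ, spontaneous


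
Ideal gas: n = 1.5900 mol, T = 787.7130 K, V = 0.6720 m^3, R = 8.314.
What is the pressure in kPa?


P = nRT/V = 1.5900 * 8.314 * 787.7130 / 0.6720
= 10412.9830 / 0.6720 = 15495.5103 Pa = 15.4955 kPa

15.4955 kPa


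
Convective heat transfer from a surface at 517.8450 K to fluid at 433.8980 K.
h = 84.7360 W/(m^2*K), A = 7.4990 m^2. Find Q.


dT = 83.9470 K
Q = 84.7360 * 7.4990 * 83.9470 = 53342.8841 W

53342.8841 W


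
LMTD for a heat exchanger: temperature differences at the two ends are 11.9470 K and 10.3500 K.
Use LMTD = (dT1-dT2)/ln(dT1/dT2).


dT1/dT2 = 1.1543
ln(dT1/dT2) = 0.1435
LMTD = 1.5970 / 0.1435 = 11.1294 K

11.1294 K
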